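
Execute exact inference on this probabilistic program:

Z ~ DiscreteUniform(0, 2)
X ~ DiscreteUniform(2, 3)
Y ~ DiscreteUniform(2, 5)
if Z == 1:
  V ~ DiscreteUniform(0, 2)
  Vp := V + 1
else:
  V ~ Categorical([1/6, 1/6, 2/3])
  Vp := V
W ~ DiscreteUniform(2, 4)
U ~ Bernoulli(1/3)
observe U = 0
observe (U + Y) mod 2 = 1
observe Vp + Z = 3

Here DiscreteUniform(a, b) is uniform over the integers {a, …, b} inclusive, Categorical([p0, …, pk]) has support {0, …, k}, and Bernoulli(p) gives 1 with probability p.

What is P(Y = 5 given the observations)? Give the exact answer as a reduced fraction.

Enumerate traces; 24 have nonzero weight after conditioning:
  (Z=1, X=2, Y=3, V=1, W=2, U=0) weight 1/324
  (Z=1, X=2, Y=3, V=1, W=3, U=0) weight 1/324
  (Z=1, X=2, Y=3, V=1, W=4, U=0) weight 1/324
  (Z=1, X=2, Y=5, V=1, W=2, U=0) weight 1/324
  (Z=1, X=2, Y=5, V=1, W=3, U=0) weight 1/324
  (Z=1, X=2, Y=5, V=1, W=4, U=0) weight 1/324
  (Z=1, X=3, Y=3, V=1, W=2, U=0) weight 1/324
  (Z=1, X=3, Y=3, V=1, W=3, U=0) weight 1/324
  … 16 more
Group by Y:
  weight(Y=3) = 1/36
  weight(Y=5) = 1/36
Total weight = 1/36 + 1/36 = 1/18
P(Y=3 | obs) = 1/36 / 1/18 = 1/2
P(Y=5 | obs) = 1/36 / 1/18 = 1/2

P(Y = 5 | obs) = 1/2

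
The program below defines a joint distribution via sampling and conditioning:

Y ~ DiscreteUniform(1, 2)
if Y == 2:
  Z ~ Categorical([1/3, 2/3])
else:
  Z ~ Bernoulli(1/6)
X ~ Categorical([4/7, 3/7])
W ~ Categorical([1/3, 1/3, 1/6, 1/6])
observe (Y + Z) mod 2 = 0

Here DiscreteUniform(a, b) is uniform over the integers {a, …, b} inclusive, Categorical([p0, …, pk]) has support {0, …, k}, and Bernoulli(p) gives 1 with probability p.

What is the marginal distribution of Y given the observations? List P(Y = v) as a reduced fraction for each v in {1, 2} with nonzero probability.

P(Y=1) = 1/3, P(Y=2) = 2/3

Enumerate traces; 16 have nonzero weight after conditioning:
  (Y=1, Z=1, X=0, W=0) weight 1/63
  (Y=1, Z=1, X=0, W=1) weight 1/63
  (Y=1, Z=1, X=0, W=2) weight 1/126
  (Y=1, Z=1, X=0, W=3) weight 1/126
  (Y=1, Z=1, X=1, W=0) weight 1/84
  (Y=1, Z=1, X=1, W=1) weight 1/84
  (Y=1, Z=1, X=1, W=2) weight 1/168
  (Y=1, Z=1, X=1, W=3) weight 1/168
  (Y=2, Z=0, X=0, W=0) weight 2/63
  … 7 more
Group by Y:
  weight(Y=1) = 1/12
  weight(Y=2) = 1/6
Total weight = 1/12 + 1/6 = 1/4
P(Y=1 | obs) = 1/12 / 1/4 = 1/3
P(Y=2 | obs) = 1/6 / 1/4 = 2/3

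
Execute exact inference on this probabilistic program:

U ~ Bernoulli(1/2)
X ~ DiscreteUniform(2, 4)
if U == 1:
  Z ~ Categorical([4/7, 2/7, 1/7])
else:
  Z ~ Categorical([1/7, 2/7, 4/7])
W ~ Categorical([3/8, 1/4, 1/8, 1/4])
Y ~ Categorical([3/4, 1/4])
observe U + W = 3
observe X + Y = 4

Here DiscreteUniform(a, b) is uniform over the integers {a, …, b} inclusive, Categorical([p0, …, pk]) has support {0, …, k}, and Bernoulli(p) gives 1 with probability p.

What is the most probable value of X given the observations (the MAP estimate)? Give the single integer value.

argmax_v P(X = v | obs) = 4

Enumerate traces; 12 have nonzero weight after conditioning:
  (U=0, X=3, Z=0, W=3, Y=1) weight 1/672
  (U=0, X=3, Z=1, W=3, Y=1) weight 1/336
  (U=0, X=3, Z=2, W=3, Y=1) weight 1/168
  (U=0, X=4, Z=0, W=3, Y=0) weight 1/224
  (U=0, X=4, Z=1, W=3, Y=0) weight 1/112
  (U=0, X=4, Z=2, W=3, Y=0) weight 1/56
  (U=1, X=3, Z=0, W=2, Y=1) weight 1/336
  (U=1, X=3, Z=1, W=2, Y=1) weight 1/672
  … 4 more
Group by X:
  weight(X=3) = 1/64
  weight(X=4) = 3/64
Total weight = 1/64 + 3/64 = 1/16
P(X=3 | obs) = 1/64 / 1/16 = 1/4
P(X=4 | obs) = 3/64 / 1/16 = 3/4
argmax = 4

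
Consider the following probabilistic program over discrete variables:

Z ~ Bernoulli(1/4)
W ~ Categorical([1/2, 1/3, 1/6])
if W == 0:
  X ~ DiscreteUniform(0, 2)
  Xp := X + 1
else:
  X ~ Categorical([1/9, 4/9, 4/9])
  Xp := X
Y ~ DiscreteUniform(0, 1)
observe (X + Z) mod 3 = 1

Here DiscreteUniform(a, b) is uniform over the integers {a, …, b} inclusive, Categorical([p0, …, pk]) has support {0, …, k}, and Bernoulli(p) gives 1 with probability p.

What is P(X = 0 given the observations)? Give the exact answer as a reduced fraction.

P(X = 0 | obs) = 4/25

Enumerate traces; 12 have nonzero weight after conditioning:
  (Z=0, W=0, X=1, Y=0) weight 1/16
  (Z=0, W=0, X=1, Y=1) weight 1/16
  (Z=0, W=1, X=1, Y=0) weight 1/18
  (Z=0, W=1, X=1, Y=1) weight 1/18
  (Z=0, W=2, X=1, Y=0) weight 1/36
  (Z=0, W=2, X=1, Y=1) weight 1/36
  (Z=1, W=0, X=0, Y=0) weight 1/48
  (Z=1, W=0, X=0, Y=1) weight 1/48
  … 4 more
Group by X:
  weight(X=0) = 1/18
  weight(X=1) = 7/24
Total weight = 1/18 + 7/24 = 25/72
P(X=0 | obs) = 1/18 / 25/72 = 4/25
P(X=1 | obs) = 7/24 / 25/72 = 21/25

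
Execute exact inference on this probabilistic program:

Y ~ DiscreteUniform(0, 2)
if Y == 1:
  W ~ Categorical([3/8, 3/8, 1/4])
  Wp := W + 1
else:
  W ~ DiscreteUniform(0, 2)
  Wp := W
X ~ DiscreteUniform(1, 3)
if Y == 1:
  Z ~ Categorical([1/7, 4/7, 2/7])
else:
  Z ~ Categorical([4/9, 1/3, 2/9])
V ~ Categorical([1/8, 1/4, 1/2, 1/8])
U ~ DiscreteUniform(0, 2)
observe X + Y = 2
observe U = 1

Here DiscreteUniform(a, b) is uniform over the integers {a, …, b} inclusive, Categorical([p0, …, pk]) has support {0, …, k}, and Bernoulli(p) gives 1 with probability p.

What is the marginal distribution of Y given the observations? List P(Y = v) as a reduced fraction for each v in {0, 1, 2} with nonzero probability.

Enumerate traces; 72 have nonzero weight after conditioning:
  (Y=0, W=0, X=2, Z=0, V=0, U=1) weight 1/1458
  (Y=0, W=0, X=2, Z=0, V=1, U=1) weight 1/729
  (Y=0, W=0, X=2, Z=0, V=2, U=1) weight 2/729
  (Y=0, W=0, X=2, Z=0, V=3, U=1) weight 1/1458
  (Y=0, W=0, X=2, Z=1, V=0, U=1) weight 1/1944
  (Y=0, W=0, X=2, Z=1, V=1, U=1) weight 1/972
  (Y=0, W=0, X=2, Z=1, V=2, U=1) weight 1/486
  (Y=0, W=0, X=2, Z=1, V=3, U=1) weight 1/1944
  (Y=1, W=0, X=1, Z=0, V=0, U=1) weight 1/4032
  … 63 more
Group by Y:
  weight(Y=0) = 1/27
  weight(Y=1) = 1/27
Total weight = 1/27 + 1/27 = 2/27
P(Y=0 | obs) = 1/27 / 2/27 = 1/2
P(Y=1 | obs) = 1/27 / 2/27 = 1/2

P(Y=0) = 1/2, P(Y=1) = 1/2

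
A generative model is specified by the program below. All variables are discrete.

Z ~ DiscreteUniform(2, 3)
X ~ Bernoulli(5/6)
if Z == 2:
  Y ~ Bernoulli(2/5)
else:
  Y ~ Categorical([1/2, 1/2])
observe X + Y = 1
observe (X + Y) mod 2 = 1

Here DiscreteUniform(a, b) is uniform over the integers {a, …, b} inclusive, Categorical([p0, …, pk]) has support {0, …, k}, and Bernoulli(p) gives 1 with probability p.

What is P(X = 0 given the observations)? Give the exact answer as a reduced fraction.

Enumerate traces; 4 have nonzero weight after conditioning:
  (Z=2, X=0, Y=1) weight 1/30
  (Z=2, X=1, Y=0) weight 1/4
  (Z=3, X=0, Y=1) weight 1/24
  (Z=3, X=1, Y=0) weight 5/24
Group by X:
  weight(X=0) = 3/40
  weight(X=1) = 11/24
Total weight = 3/40 + 11/24 = 8/15
P(X=0 | obs) = 3/40 / 8/15 = 9/64
P(X=1 | obs) = 11/24 / 8/15 = 55/64

P(X = 0 | obs) = 9/64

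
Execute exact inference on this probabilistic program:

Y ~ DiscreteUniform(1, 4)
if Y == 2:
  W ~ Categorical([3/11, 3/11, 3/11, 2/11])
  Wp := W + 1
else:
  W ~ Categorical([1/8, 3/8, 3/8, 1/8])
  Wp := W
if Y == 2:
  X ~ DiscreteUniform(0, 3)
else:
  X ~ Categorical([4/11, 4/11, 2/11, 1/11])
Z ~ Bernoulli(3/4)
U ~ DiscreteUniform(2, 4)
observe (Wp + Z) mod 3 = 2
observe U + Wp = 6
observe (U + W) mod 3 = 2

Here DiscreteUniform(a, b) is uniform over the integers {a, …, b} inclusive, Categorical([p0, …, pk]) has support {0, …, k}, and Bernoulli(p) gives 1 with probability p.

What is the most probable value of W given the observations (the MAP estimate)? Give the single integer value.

argmax_v P(W = v | obs) = 3

Enumerate traces; 8 have nonzero weight after conditioning:
  (Y=2, W=1, X=0, Z=0, U=4) weight 1/704
  (Y=2, W=1, X=1, Z=0, U=4) weight 1/704
  (Y=2, W=1, X=2, Z=0, U=4) weight 1/704
  (Y=2, W=1, X=3, Z=0, U=4) weight 1/704
  (Y=2, W=3, X=0, Z=1, U=2) weight 1/352
  (Y=2, W=3, X=1, Z=1, U=2) weight 1/352
  (Y=2, W=3, X=2, Z=1, U=2) weight 1/352
  (Y=2, W=3, X=3, Z=1, U=2) weight 1/352
Group by W:
  weight(W=1) = 1/176
  weight(W=3) = 1/88
Total weight = 1/176 + 1/88 = 3/176
P(W=1 | obs) = 1/176 / 3/176 = 1/3
P(W=3 | obs) = 1/88 / 3/176 = 2/3
argmax = 3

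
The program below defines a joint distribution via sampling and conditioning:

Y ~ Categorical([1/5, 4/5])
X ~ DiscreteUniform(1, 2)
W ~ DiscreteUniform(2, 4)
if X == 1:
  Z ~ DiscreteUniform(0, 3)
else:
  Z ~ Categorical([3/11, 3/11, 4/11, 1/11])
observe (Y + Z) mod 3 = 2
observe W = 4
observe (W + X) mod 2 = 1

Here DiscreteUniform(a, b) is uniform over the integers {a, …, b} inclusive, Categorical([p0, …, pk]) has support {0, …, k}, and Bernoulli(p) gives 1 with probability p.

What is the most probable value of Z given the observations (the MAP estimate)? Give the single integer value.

argmax_v P(Z = v | obs) = 1

Enumerate traces; 2 have nonzero weight after conditioning:
  (Y=0, X=1, W=4, Z=2) weight 1/120
  (Y=1, X=1, W=4, Z=1) weight 1/30
Group by Z:
  weight(Z=1) = 1/30
  weight(Z=2) = 1/120
Total weight = 1/30 + 1/120 = 1/24
P(Z=1 | obs) = 1/30 / 1/24 = 4/5
P(Z=2 | obs) = 1/120 / 1/24 = 1/5
argmax = 1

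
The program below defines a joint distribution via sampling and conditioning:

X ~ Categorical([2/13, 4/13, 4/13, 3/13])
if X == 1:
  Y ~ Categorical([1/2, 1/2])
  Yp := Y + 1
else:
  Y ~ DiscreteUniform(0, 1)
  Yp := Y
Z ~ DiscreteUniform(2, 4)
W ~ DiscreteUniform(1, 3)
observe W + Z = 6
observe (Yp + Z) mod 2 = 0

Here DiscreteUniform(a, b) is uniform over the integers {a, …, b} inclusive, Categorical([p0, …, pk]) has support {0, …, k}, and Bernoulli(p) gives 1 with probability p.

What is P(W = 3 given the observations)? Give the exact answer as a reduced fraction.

P(W = 3 | obs) = 1/2

Enumerate traces; 8 have nonzero weight after conditioning:
  (X=0, Y=0, Z=4, W=2) weight 1/117
  (X=0, Y=1, Z=3, W=3) weight 1/117
  (X=1, Y=0, Z=3, W=3) weight 2/117
  (X=1, Y=1, Z=4, W=2) weight 2/117
  (X=2, Y=0, Z=4, W=2) weight 2/117
  (X=2, Y=1, Z=3, W=3) weight 2/117
  (X=3, Y=0, Z=4, W=2) weight 1/78
  (X=3, Y=1, Z=3, W=3) weight 1/78
Group by W:
  weight(W=2) = 1/18
  weight(W=3) = 1/18
Total weight = 1/18 + 1/18 = 1/9
P(W=2 | obs) = 1/18 / 1/9 = 1/2
P(W=3 | obs) = 1/18 / 1/9 = 1/2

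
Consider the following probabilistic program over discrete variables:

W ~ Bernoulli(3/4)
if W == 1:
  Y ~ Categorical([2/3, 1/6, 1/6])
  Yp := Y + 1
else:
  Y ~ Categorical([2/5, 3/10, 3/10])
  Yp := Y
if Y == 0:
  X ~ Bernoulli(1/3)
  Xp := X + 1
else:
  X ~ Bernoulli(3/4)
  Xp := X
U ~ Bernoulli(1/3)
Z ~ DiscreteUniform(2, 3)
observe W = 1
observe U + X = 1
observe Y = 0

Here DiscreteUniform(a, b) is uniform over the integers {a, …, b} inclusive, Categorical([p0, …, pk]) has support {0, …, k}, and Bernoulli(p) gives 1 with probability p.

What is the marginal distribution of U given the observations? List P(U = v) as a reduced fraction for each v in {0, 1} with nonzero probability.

P(U=0) = 1/2, P(U=1) = 1/2

Enumerate traces; 4 have nonzero weight after conditioning:
  (W=1, Y=0, X=0, U=1, Z=2) weight 1/18
  (W=1, Y=0, X=0, U=1, Z=3) weight 1/18
  (W=1, Y=0, X=1, U=0, Z=2) weight 1/18
  (W=1, Y=0, X=1, U=0, Z=3) weight 1/18
Group by U:
  weight(U=0) = 1/9
  weight(U=1) = 1/9
Total weight = 1/9 + 1/9 = 2/9
P(U=0 | obs) = 1/9 / 2/9 = 1/2
P(U=1 | obs) = 1/9 / 2/9 = 1/2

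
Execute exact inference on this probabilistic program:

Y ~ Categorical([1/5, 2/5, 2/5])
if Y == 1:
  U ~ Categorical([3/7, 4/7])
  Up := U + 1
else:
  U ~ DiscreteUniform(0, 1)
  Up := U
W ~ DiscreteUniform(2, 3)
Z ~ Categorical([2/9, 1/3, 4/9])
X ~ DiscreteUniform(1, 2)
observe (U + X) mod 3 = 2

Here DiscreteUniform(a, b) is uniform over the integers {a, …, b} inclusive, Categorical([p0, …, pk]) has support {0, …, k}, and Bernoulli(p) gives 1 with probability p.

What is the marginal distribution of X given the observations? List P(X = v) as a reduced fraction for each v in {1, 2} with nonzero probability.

P(X=1) = 37/70, P(X=2) = 33/70

Enumerate traces; 36 have nonzero weight after conditioning:
  (Y=0, U=0, W=2, Z=0, X=2) weight 1/180
  (Y=0, U=0, W=2, Z=1, X=2) weight 1/120
  (Y=0, U=0, W=2, Z=2, X=2) weight 1/90
  (Y=0, U=0, W=3, Z=0, X=2) weight 1/180
  (Y=0, U=0, W=3, Z=1, X=2) weight 1/120
  (Y=0, U=0, W=3, Z=2, X=2) weight 1/90
  (Y=0, U=1, W=2, Z=0, X=1) weight 1/180
  (Y=0, U=1, W=2, Z=1, X=1) weight 1/120
  … 28 more
Group by X:
  weight(X=1) = 37/140
  weight(X=2) = 33/140
Total weight = 37/140 + 33/140 = 1/2
P(X=1 | obs) = 37/140 / 1/2 = 37/70
P(X=2 | obs) = 33/140 / 1/2 = 33/70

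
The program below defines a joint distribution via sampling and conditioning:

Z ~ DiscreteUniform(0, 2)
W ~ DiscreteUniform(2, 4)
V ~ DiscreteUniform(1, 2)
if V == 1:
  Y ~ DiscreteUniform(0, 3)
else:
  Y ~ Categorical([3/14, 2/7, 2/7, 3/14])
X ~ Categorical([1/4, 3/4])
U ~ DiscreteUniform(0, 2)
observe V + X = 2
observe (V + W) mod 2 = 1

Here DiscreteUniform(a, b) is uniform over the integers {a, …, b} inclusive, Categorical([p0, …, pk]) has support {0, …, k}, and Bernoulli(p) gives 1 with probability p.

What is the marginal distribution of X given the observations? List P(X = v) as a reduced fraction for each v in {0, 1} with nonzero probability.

P(X=0) = 1/7, P(X=1) = 6/7

Enumerate traces; 108 have nonzero weight after conditioning:
  (Z=0, W=2, V=1, Y=0, X=1, U=0) weight 1/288
  (Z=0, W=2, V=1, Y=0, X=1, U=1) weight 1/288
  (Z=0, W=2, V=1, Y=0, X=1, U=2) weight 1/288
  (Z=0, W=2, V=1, Y=1, X=1, U=0) weight 1/288
  (Z=0, W=2, V=1, Y=1, X=1, U=1) weight 1/288
  (Z=0, W=2, V=1, Y=1, X=1, U=2) weight 1/288
  (Z=0, W=2, V=1, Y=2, X=1, U=0) weight 1/288
  (Z=0, W=2, V=1, Y=2, X=1, U=1) weight 1/288
  (Z=0, W=3, V=2, Y=0, X=0, U=0) weight 1/1008
  … 99 more
Group by X:
  weight(X=0) = 1/24
  weight(X=1) = 1/4
Total weight = 1/24 + 1/4 = 7/24
P(X=0 | obs) = 1/24 / 7/24 = 1/7
P(X=1 | obs) = 1/4 / 7/24 = 6/7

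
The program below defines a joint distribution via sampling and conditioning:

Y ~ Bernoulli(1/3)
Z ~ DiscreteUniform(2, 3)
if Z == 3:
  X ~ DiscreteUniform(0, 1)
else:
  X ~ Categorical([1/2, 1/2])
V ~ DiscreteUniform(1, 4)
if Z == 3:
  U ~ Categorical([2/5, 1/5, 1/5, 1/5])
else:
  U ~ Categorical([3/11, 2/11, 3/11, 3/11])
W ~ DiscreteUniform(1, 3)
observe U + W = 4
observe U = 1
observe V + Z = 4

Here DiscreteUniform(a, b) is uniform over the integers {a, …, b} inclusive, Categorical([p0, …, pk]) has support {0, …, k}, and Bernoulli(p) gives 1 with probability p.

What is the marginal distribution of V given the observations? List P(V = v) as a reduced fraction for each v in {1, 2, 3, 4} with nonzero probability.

Enumerate traces; 8 have nonzero weight after conditioning:
  (Y=0, Z=2, X=0, V=2, U=1, W=3) weight 1/396
  (Y=0, Z=2, X=1, V=2, U=1, W=3) weight 1/396
  (Y=0, Z=3, X=0, V=1, U=1, W=3) weight 1/360
  (Y=0, Z=3, X=1, V=1, U=1, W=3) weight 1/360
  (Y=1, Z=2, X=0, V=2, U=1, W=3) weight 1/792
  (Y=1, Z=2, X=1, V=2, U=1, W=3) weight 1/792
  (Y=1, Z=3, X=0, V=1, U=1, W=3) weight 1/720
  (Y=1, Z=3, X=1, V=1, U=1, W=3) weight 1/720
Group by V:
  weight(V=1) = 1/120
  weight(V=2) = 1/132
Total weight = 1/120 + 1/132 = 7/440
P(V=1 | obs) = 1/120 / 7/440 = 11/21
P(V=2 | obs) = 1/132 / 7/440 = 10/21

P(V=1) = 11/21, P(V=2) = 10/21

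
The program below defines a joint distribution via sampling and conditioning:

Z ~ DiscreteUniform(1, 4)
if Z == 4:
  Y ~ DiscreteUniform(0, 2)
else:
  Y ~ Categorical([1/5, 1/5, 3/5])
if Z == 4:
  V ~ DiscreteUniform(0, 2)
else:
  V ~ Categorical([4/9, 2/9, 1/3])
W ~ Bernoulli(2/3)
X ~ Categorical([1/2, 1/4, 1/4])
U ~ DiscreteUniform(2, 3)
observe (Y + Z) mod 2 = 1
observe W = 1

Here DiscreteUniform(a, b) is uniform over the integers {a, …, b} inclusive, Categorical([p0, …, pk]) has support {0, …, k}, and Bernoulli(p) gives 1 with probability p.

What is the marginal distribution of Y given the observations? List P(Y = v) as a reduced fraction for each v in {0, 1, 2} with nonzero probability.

Enumerate traces; 108 have nonzero weight after conditioning:
  (Z=1, Y=0, V=0, W=1, X=0, U=2) weight 1/270
  (Z=1, Y=0, V=0, W=1, X=0, U=3) weight 1/270
  (Z=1, Y=0, V=0, W=1, X=1, U=2) weight 1/540
  (Z=1, Y=0, V=0, W=1, X=1, U=3) weight 1/540
  (Z=1, Y=0, V=0, W=1, X=2, U=2) weight 1/540
  (Z=1, Y=0, V=0, W=1, X=2, U=3) weight 1/540
  (Z=1, Y=0, V=1, W=1, X=0, U=2) weight 1/540
  (Z=1, Y=0, V=1, W=1, X=0, U=3) weight 1/540
  (Z=1, Y=2, V=0, W=1, X=0, U=2) weight 1/90
  (Z=2, Y=1, V=0, W=1, X=0, U=2) weight 1/270
  … 98 more
Group by Y:
  weight(Y=0) = 1/15
  weight(Y=1) = 4/45
  weight(Y=2) = 1/5
Total weight = 1/15 + 4/45 + 1/5 = 16/45
P(Y=0 | obs) = 1/15 / 16/45 = 3/16
P(Y=1 | obs) = 4/45 / 16/45 = 1/4
P(Y=2 | obs) = 1/5 / 16/45 = 9/16

P(Y=0) = 3/16, P(Y=1) = 1/4, P(Y=2) = 9/16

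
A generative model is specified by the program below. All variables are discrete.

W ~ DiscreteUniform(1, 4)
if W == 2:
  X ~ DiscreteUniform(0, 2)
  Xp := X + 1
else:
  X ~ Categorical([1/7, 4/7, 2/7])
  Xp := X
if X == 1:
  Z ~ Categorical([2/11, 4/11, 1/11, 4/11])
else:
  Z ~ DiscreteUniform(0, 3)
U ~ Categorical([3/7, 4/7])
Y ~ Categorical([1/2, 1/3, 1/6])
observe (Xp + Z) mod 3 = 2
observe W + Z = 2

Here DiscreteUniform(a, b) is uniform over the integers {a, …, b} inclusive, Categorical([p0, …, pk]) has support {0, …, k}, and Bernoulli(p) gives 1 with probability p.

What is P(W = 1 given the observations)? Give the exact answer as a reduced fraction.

Enumerate traces; 12 have nonzero weight after conditioning:
  (W=1, X=1, Z=1, U=0, Y=0) weight 6/539
  (W=1, X=1, Z=1, U=0, Y=1) weight 4/539
  (W=1, X=1, Z=1, U=0, Y=2) weight 2/539
  (W=1, X=1, Z=1, U=1, Y=0) weight 8/539
  (W=1, X=1, Z=1, U=1, Y=1) weight 16/1617
  (W=1, X=1, Z=1, U=1, Y=2) weight 8/1617
  (W=2, X=1, Z=0, U=0, Y=0) weight 1/308
  (W=2, X=1, Z=0, U=0, Y=1) weight 1/462
  … 4 more
Group by W:
  weight(W=1) = 4/77
  weight(W=2) = 1/66
Total weight = 4/77 + 1/66 = 31/462
P(W=1 | obs) = 4/77 / 31/462 = 24/31
P(W=2 | obs) = 1/66 / 31/462 = 7/31

P(W = 1 | obs) = 24/31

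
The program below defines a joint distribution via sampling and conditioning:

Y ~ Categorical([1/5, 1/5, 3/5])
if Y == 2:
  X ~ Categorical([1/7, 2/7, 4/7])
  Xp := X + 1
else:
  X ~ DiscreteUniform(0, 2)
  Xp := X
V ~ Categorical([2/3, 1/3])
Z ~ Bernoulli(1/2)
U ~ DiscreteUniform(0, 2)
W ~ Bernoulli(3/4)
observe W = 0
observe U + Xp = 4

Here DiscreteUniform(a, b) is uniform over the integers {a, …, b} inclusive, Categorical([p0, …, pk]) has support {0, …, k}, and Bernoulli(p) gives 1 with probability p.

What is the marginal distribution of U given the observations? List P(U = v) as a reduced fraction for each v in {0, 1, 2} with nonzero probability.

P(U=1) = 9/17, P(U=2) = 8/17

Enumerate traces; 16 have nonzero weight after conditioning:
  (Y=0, X=2, V=0, Z=0, U=2, W=0) weight 1/540
  (Y=0, X=2, V=0, Z=1, U=2, W=0) weight 1/540
  (Y=0, X=2, V=1, Z=0, U=2, W=0) weight 1/1080
  (Y=0, X=2, V=1, Z=1, U=2, W=0) weight 1/1080
  (Y=1, X=2, V=0, Z=0, U=2, W=0) weight 1/540
  (Y=1, X=2, V=0, Z=1, U=2, W=0) weight 1/540
  (Y=1, X=2, V=1, Z=0, U=2, W=0) weight 1/1080
  (Y=1, X=2, V=1, Z=1, U=2, W=0) weight 1/1080
  (Y=2, X=2, V=0, Z=0, U=1, W=0) weight 1/105
  … 7 more
Group by U:
  weight(U=1) = 1/35
  weight(U=2) = 8/315
Total weight = 1/35 + 8/315 = 17/315
P(U=1 | obs) = 1/35 / 17/315 = 9/17
P(U=2 | obs) = 8/315 / 17/315 = 8/17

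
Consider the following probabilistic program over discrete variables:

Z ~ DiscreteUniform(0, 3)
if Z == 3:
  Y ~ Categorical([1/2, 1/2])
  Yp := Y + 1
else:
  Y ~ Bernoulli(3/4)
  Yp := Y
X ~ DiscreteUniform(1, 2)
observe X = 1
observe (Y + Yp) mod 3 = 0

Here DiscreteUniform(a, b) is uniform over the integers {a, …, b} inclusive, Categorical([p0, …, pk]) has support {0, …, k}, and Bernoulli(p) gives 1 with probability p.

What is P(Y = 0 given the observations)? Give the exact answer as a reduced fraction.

P(Y = 0 | obs) = 3/5

Enumerate traces; 4 have nonzero weight after conditioning:
  (Z=0, Y=0, X=1) weight 1/32
  (Z=1, Y=0, X=1) weight 1/32
  (Z=2, Y=0, X=1) weight 1/32
  (Z=3, Y=1, X=1) weight 1/16
Group by Y:
  weight(Y=0) = 3/32
  weight(Y=1) = 1/16
Total weight = 3/32 + 1/16 = 5/32
P(Y=0 | obs) = 3/32 / 5/32 = 3/5
P(Y=1 | obs) = 1/16 / 5/32 = 2/5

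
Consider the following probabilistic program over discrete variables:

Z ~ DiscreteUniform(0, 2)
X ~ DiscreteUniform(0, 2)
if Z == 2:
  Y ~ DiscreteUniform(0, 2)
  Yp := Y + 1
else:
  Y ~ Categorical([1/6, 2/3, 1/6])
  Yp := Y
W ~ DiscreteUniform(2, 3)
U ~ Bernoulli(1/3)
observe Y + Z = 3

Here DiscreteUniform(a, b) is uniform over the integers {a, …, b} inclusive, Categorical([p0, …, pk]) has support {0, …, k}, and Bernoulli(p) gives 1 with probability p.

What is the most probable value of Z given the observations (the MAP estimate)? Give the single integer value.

argmax_v P(Z = v | obs) = 2

Enumerate traces; 24 have nonzero weight after conditioning:
  (Z=1, X=0, Y=2, W=2, U=0) weight 1/162
  (Z=1, X=0, Y=2, W=2, U=1) weight 1/324
  (Z=1, X=0, Y=2, W=3, U=0) weight 1/162
  (Z=1, X=0, Y=2, W=3, U=1) weight 1/324
  (Z=1, X=1, Y=2, W=2, U=0) weight 1/162
  (Z=1, X=1, Y=2, W=2, U=1) weight 1/324
  (Z=1, X=1, Y=2, W=3, U=0) weight 1/162
  (Z=1, X=1, Y=2, W=3, U=1) weight 1/324
  (Z=2, X=0, Y=1, W=2, U=0) weight 1/81
  … 15 more
Group by Z:
  weight(Z=1) = 1/18
  weight(Z=2) = 1/9
Total weight = 1/18 + 1/9 = 1/6
P(Z=1 | obs) = 1/18 / 1/6 = 1/3
P(Z=2 | obs) = 1/9 / 1/6 = 2/3
argmax = 2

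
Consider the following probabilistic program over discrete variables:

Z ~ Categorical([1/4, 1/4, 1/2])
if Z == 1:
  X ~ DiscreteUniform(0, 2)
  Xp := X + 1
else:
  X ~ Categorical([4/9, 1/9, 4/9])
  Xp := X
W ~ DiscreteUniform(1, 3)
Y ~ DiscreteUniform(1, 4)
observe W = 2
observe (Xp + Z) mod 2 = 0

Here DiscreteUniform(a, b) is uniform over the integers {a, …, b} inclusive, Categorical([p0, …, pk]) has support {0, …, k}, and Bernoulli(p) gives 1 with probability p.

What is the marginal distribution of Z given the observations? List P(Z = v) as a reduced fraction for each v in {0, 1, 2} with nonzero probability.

Enumerate traces; 24 have nonzero weight after conditioning:
  (Z=0, X=0, W=2, Y=1) weight 1/108
  (Z=0, X=0, W=2, Y=2) weight 1/108
  (Z=0, X=0, W=2, Y=3) weight 1/108
  (Z=0, X=0, W=2, Y=4) weight 1/108
  (Z=0, X=2, W=2, Y=1) weight 1/108
  (Z=0, X=2, W=2, Y=2) weight 1/108
  (Z=0, X=2, W=2, Y=3) weight 1/108
  (Z=0, X=2, W=2, Y=4) weight 1/108
  (Z=1, X=0, W=2, Y=1) weight 1/144
  (Z=2, X=0, W=2, Y=1) weight 1/54
  … 14 more
Group by Z:
  weight(Z=0) = 2/27
  weight(Z=1) = 1/18
  weight(Z=2) = 4/27
Total weight = 2/27 + 1/18 + 4/27 = 5/18
P(Z=0 | obs) = 2/27 / 5/18 = 4/15
P(Z=1 | obs) = 1/18 / 5/18 = 1/5
P(Z=2 | obs) = 4/27 / 5/18 = 8/15

P(Z=0) = 4/15, P(Z=1) = 1/5, P(Z=2) = 8/15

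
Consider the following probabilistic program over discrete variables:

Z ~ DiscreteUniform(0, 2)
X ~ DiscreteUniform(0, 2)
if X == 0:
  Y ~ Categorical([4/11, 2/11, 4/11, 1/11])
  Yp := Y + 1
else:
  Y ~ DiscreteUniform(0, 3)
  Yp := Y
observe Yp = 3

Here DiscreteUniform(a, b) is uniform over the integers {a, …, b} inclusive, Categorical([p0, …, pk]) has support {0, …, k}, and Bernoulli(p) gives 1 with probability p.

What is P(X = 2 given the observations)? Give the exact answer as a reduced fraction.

P(X = 2 | obs) = 11/38

Enumerate traces; 9 have nonzero weight after conditioning:
  (Z=0, X=0, Y=2) weight 4/99
  (Z=0, X=1, Y=3) weight 1/36
  (Z=0, X=2, Y=3) weight 1/36
  (Z=1, X=0, Y=2) weight 4/99
  (Z=1, X=1, Y=3) weight 1/36
  (Z=1, X=2, Y=3) weight 1/36
  (Z=2, X=0, Y=2) weight 4/99
  (Z=2, X=1, Y=3) weight 1/36
  … 1 more
Group by X:
  weight(X=0) = 4/33
  weight(X=1) = 1/12
  weight(X=2) = 1/12
Total weight = 4/33 + 1/12 + 1/12 = 19/66
P(X=0 | obs) = 4/33 / 19/66 = 8/19
P(X=1 | obs) = 1/12 / 19/66 = 11/38
P(X=2 | obs) = 1/12 / 19/66 = 11/38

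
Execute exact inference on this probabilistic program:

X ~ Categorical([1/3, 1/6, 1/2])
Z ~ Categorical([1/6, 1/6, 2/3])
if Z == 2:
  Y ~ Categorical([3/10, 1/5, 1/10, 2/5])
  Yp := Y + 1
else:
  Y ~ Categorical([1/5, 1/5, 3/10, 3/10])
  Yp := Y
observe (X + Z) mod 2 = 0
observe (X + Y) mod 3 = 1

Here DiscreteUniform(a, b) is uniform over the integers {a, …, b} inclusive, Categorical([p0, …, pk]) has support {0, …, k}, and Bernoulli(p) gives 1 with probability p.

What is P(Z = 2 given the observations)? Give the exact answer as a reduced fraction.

P(Z = 2 | obs) = 14/23

Enumerate traces; 6 have nonzero weight after conditioning:
  (X=0, Z=0, Y=1) weight 1/90
  (X=0, Z=2, Y=1) weight 2/45
  (X=1, Z=1, Y=0) weight 1/180
  (X=1, Z=1, Y=3) weight 1/120
  (X=2, Z=0, Y=2) weight 1/40
  (X=2, Z=2, Y=2) weight 1/30
Group by Z:
  weight(Z=0) = 13/360
  weight(Z=1) = 1/72
  weight(Z=2) = 7/90
Total weight = 13/360 + 1/72 + 7/90 = 23/180
P(Z=0 | obs) = 13/360 / 23/180 = 13/46
P(Z=1 | obs) = 1/72 / 23/180 = 5/46
P(Z=2 | obs) = 7/90 / 23/180 = 14/23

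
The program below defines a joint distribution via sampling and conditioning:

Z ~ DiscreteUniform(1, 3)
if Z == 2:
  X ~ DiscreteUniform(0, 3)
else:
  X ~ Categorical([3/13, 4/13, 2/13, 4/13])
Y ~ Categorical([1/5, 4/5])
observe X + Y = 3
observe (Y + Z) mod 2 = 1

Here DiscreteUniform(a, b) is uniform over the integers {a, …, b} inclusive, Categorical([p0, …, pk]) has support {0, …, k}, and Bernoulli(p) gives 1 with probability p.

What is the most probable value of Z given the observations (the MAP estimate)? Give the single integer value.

argmax_v P(Z = v | obs) = 2

Enumerate traces; 3 have nonzero weight after conditioning:
  (Z=1, X=3, Y=0) weight 4/195
  (Z=2, X=2, Y=1) weight 1/15
  (Z=3, X=3, Y=0) weight 4/195
Group by Z:
  weight(Z=1) = 4/195
  weight(Z=2) = 1/15
  weight(Z=3) = 4/195
Total weight = 4/195 + 1/15 + 4/195 = 7/65
P(Z=1 | obs) = 4/195 / 7/65 = 4/21
P(Z=2 | obs) = 1/15 / 7/65 = 13/21
P(Z=3 | obs) = 4/195 / 7/65 = 4/21
argmax = 2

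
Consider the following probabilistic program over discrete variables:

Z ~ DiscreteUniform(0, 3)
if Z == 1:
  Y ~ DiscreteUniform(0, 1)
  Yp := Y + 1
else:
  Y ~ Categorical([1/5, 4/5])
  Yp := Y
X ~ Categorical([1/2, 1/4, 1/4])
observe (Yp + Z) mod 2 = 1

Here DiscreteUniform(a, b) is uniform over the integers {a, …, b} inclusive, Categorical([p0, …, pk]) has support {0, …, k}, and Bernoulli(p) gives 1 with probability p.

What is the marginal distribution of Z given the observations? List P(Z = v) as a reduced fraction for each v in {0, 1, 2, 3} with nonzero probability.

Enumerate traces; 12 have nonzero weight after conditioning:
  (Z=0, Y=1, X=0) weight 1/10
  (Z=0, Y=1, X=1) weight 1/20
  (Z=0, Y=1, X=2) weight 1/20
  (Z=1, Y=1, X=0) weight 1/16
  (Z=1, Y=1, X=1) weight 1/32
  (Z=1, Y=1, X=2) weight 1/32
  (Z=2, Y=1, X=0) weight 1/10
  (Z=2, Y=1, X=1) weight 1/20
  (Z=3, Y=0, X=0) weight 1/40
  … 3 more
Group by Z:
  weight(Z=0) = 1/5
  weight(Z=1) = 1/8
  weight(Z=2) = 1/5
  weight(Z=3) = 1/20
Total weight = 1/5 + 1/8 + 1/5 + 1/20 = 23/40
P(Z=0 | obs) = 1/5 / 23/40 = 8/23
P(Z=1 | obs) = 1/8 / 23/40 = 5/23
P(Z=2 | obs) = 1/5 / 23/40 = 8/23
P(Z=3 | obs) = 1/20 / 23/40 = 2/23

P(Z=0) = 8/23, P(Z=1) = 5/23, P(Z=2) = 8/23, P(Z=3) = 2/23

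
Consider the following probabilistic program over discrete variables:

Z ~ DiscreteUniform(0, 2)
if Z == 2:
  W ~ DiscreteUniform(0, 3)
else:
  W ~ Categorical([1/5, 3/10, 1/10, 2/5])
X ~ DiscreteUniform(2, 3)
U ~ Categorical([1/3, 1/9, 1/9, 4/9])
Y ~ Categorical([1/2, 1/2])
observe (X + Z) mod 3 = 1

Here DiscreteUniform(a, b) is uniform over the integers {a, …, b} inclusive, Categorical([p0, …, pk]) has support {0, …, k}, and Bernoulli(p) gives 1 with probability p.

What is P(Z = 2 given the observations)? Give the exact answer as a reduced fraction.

Enumerate traces; 64 have nonzero weight after conditioning:
  (Z=1, W=0, X=3, U=0, Y=0) weight 1/180
  (Z=1, W=0, X=3, U=0, Y=1) weight 1/180
  (Z=1, W=0, X=3, U=1, Y=0) weight 1/540
  (Z=1, W=0, X=3, U=1, Y=1) weight 1/540
  (Z=1, W=0, X=3, U=2, Y=0) weight 1/540
  (Z=1, W=0, X=3, U=2, Y=1) weight 1/540
  (Z=1, W=0, X=3, U=3, Y=0) weight 1/135
  (Z=1, W=0, X=3, U=3, Y=1) weight 1/135
  (Z=2, W=0, X=2, U=0, Y=0) weight 1/144
  … 55 more
Group by Z:
  weight(Z=1) = 1/6
  weight(Z=2) = 1/6
Total weight = 1/6 + 1/6 = 1/3
P(Z=1 | obs) = 1/6 / 1/3 = 1/2
P(Z=2 | obs) = 1/6 / 1/3 = 1/2

P(Z = 2 | obs) = 1/2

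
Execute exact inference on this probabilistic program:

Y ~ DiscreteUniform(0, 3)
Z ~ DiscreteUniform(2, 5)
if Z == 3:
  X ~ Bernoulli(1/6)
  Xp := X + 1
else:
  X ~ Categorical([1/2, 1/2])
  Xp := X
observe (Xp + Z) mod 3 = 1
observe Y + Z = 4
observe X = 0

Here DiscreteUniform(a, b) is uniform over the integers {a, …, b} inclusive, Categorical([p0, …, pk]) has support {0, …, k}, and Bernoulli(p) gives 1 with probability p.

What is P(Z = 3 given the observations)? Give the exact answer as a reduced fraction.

Enumerate traces; 2 have nonzero weight after conditioning:
  (Y=0, Z=4, X=0) weight 1/32
  (Y=1, Z=3, X=0) weight 5/96
Group by Z:
  weight(Z=3) = 5/96
  weight(Z=4) = 1/32
Total weight = 5/96 + 1/32 = 1/12
P(Z=3 | obs) = 5/96 / 1/12 = 5/8
P(Z=4 | obs) = 1/32 / 1/12 = 3/8

P(Z = 3 | obs) = 5/8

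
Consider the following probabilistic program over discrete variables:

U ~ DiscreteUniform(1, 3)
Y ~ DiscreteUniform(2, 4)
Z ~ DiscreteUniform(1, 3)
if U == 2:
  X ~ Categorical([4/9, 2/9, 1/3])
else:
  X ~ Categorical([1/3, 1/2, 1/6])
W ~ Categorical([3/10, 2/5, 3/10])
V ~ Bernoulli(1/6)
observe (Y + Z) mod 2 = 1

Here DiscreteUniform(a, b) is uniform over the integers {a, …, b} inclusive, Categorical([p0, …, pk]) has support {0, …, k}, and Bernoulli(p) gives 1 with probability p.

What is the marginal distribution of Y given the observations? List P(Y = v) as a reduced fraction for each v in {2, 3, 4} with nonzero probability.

Enumerate traces; 270 have nonzero weight after conditioning:
  (U=1, Y=2, Z=1, X=0, W=0, V=0) weight 1/324
  (U=1, Y=2, Z=1, X=0, W=0, V=1) weight 1/1620
  (U=1, Y=2, Z=1, X=0, W=1, V=0) weight 1/243
  (U=1, Y=2, Z=1, X=0, W=1, V=1) weight 1/1215
  (U=1, Y=2, Z=1, X=0, W=2, V=0) weight 1/324
  (U=1, Y=2, Z=1, X=0, W=2, V=1) weight 1/1620
  (U=1, Y=2, Z=1, X=1, W=0, V=0) weight 1/216
  (U=1, Y=2, Z=1, X=1, W=0, V=1) weight 1/1080
  (U=1, Y=3, Z=2, X=0, W=0, V=0) weight 1/324
  (U=1, Y=4, Z=1, X=0, W=0, V=0) weight 1/324
  … 260 more
Group by Y:
  weight(Y=2) = 2/9
  weight(Y=3) = 1/9
  weight(Y=4) = 2/9
Total weight = 2/9 + 1/9 + 2/9 = 5/9
P(Y=2 | obs) = 2/9 / 5/9 = 2/5
P(Y=3 | obs) = 1/9 / 5/9 = 1/5
P(Y=4 | obs) = 2/9 / 5/9 = 2/5

P(Y=2) = 2/5, P(Y=3) = 1/5, P(Y=4) = 2/5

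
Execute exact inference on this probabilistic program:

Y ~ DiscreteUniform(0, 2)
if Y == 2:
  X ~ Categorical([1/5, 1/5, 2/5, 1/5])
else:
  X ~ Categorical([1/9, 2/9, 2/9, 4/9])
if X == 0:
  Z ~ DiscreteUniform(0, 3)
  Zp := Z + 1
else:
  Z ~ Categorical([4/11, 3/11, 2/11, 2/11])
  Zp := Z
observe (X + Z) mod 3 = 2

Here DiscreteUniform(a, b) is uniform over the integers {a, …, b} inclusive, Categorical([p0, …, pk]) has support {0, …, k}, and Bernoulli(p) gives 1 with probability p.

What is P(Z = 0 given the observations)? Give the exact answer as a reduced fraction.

P(Z = 0 | obs) = 608/1861

Enumerate traces; 15 have nonzero weight after conditioning:
  (Y=0, X=0, Z=2) weight 1/108
  (Y=0, X=1, Z=1) weight 2/99
  (Y=0, X=2, Z=0) weight 8/297
  (Y=0, X=2, Z=3) weight 4/297
  (Y=0, X=3, Z=2) weight 8/297
  (Y=1, X=0, Z=2) weight 1/108
  (Y=1, X=1, Z=1) weight 2/99
  (Y=1, X=2, Z=0) weight 8/297
  … 7 more
Group by Z:
  weight(Z=0) = 152/1485
  weight(Z=1) = 29/495
  weight(Z=2) = 601/5940
  weight(Z=3) = 76/1485
Total weight = 152/1485 + 29/495 + 601/5940 + 76/1485 = 1861/5940
P(Z=0 | obs) = 152/1485 / 1861/5940 = 608/1861
P(Z=1 | obs) = 29/495 / 1861/5940 = 348/1861
P(Z=2 | obs) = 601/5940 / 1861/5940 = 601/1861
P(Z=3 | obs) = 76/1485 / 1861/5940 = 304/1861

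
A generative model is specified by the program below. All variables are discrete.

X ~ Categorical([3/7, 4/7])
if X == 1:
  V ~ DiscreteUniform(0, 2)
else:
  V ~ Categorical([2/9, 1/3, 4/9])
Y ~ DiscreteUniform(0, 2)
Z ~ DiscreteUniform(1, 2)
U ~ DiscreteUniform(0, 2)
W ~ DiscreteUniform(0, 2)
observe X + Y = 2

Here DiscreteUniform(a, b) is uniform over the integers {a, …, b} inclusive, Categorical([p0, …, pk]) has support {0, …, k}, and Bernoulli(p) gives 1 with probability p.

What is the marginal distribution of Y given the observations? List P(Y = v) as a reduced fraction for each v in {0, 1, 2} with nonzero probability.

Enumerate traces; 108 have nonzero weight after conditioning:
  (X=0, V=0, Y=2, Z=1, U=0, W=0) weight 1/567
  (X=0, V=0, Y=2, Z=1, U=0, W=1) weight 1/567
  (X=0, V=0, Y=2, Z=1, U=0, W=2) weight 1/567
  (X=0, V=0, Y=2, Z=1, U=1, W=0) weight 1/567
  (X=0, V=0, Y=2, Z=1, U=1, W=1) weight 1/567
  (X=0, V=0, Y=2, Z=1, U=1, W=2) weight 1/567
  (X=0, V=0, Y=2, Z=1, U=2, W=0) weight 1/567
  (X=0, V=0, Y=2, Z=1, U=2, W=1) weight 1/567
  (X=1, V=0, Y=1, Z=1, U=0, W=0) weight 2/567
  … 99 more
Group by Y:
  weight(Y=1) = 4/21
  weight(Y=2) = 1/7
Total weight = 4/21 + 1/7 = 1/3
P(Y=1 | obs) = 4/21 / 1/3 = 4/7
P(Y=2 | obs) = 1/7 / 1/3 = 3/7

P(Y=1) = 4/7, P(Y=2) = 3/7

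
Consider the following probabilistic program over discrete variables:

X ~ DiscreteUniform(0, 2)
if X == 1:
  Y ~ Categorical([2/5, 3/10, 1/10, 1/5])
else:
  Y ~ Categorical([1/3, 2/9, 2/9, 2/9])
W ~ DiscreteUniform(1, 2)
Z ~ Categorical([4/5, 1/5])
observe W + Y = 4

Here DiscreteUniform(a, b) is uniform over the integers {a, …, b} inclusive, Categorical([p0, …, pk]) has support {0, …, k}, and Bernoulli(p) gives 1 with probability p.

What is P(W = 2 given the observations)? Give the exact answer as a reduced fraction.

Enumerate traces; 12 have nonzero weight after conditioning:
  (X=0, Y=2, W=2, Z=0) weight 4/135
  (X=0, Y=2, W=2, Z=1) weight 1/135
  (X=0, Y=3, W=1, Z=0) weight 4/135
  (X=0, Y=3, W=1, Z=1) weight 1/135
  (X=1, Y=2, W=2, Z=0) weight 1/75
  (X=1, Y=2, W=2, Z=1) weight 1/300
  (X=1, Y=3, W=1, Z=0) weight 2/75
  (X=1, Y=3, W=1, Z=1) weight 1/150
  … 4 more
Group by W:
  weight(W=1) = 29/270
  weight(W=2) = 49/540
Total weight = 29/270 + 49/540 = 107/540
P(W=1 | obs) = 29/270 / 107/540 = 58/107
P(W=2 | obs) = 49/540 / 107/540 = 49/107

P(W = 2 | obs) = 49/107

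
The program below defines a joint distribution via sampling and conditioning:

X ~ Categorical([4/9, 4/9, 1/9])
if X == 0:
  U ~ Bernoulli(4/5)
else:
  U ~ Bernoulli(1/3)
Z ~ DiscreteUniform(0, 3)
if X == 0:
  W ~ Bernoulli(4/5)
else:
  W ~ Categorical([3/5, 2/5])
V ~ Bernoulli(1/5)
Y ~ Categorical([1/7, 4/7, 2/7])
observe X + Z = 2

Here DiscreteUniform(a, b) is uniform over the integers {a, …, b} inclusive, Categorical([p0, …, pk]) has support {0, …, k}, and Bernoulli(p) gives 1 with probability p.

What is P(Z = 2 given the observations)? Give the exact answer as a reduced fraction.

Enumerate traces; 72 have nonzero weight after conditioning:
  (X=0, U=0, Z=2, W=0, V=0, Y=0) weight 4/7875
  (X=0, U=0, Z=2, W=0, V=0, Y=1) weight 16/7875
  (X=0, U=0, Z=2, W=0, V=0, Y=2) weight 8/7875
  (X=0, U=0, Z=2, W=0, V=1, Y=0) weight 1/7875
  (X=0, U=0, Z=2, W=0, V=1, Y=1) weight 4/7875
  (X=0, U=0, Z=2, W=0, V=1, Y=2) weight 2/7875
  (X=0, U=0, Z=2, W=1, V=0, Y=0) weight 16/7875
  (X=0, U=0, Z=2, W=1, V=0, Y=1) weight 64/7875
  (X=1, U=0, Z=1, W=0, V=0, Y=0) weight 8/1575
  (X=2, U=0, Z=0, W=0, V=0, Y=0) weight 2/1575
  … 62 more
Group by Z:
  weight(Z=0) = 1/36
  weight(Z=1) = 1/9
  weight(Z=2) = 1/9
Total weight = 1/36 + 1/9 + 1/9 = 1/4
P(Z=0 | obs) = 1/36 / 1/4 = 1/9
P(Z=1 | obs) = 1/9 / 1/4 = 4/9
P(Z=2 | obs) = 1/9 / 1/4 = 4/9

P(Z = 2 | obs) = 4/9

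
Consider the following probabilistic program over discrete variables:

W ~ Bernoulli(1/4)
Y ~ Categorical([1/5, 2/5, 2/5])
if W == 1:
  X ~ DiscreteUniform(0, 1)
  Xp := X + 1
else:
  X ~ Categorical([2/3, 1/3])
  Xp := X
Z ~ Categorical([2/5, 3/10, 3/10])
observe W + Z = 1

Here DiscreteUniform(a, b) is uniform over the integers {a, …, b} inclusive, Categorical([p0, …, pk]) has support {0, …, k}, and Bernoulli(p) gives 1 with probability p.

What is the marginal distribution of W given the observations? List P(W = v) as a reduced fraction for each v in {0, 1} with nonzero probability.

Enumerate traces; 12 have nonzero weight after conditioning:
  (W=0, Y=0, X=0, Z=1) weight 3/100
  (W=0, Y=0, X=1, Z=1) weight 3/200
  (W=0, Y=1, X=0, Z=1) weight 3/50
  (W=0, Y=1, X=1, Z=1) weight 3/100
  (W=0, Y=2, X=0, Z=1) weight 3/50
  (W=0, Y=2, X=1, Z=1) weight 3/100
  (W=1, Y=0, X=0, Z=0) weight 1/100
  (W=1, Y=0, X=1, Z=0) weight 1/100
  … 4 more
Group by W:
  weight(W=0) = 9/40
  weight(W=1) = 1/10
Total weight = 9/40 + 1/10 = 13/40
P(W=0 | obs) = 9/40 / 13/40 = 9/13
P(W=1 | obs) = 1/10 / 13/40 = 4/13

P(W=0) = 9/13, P(W=1) = 4/13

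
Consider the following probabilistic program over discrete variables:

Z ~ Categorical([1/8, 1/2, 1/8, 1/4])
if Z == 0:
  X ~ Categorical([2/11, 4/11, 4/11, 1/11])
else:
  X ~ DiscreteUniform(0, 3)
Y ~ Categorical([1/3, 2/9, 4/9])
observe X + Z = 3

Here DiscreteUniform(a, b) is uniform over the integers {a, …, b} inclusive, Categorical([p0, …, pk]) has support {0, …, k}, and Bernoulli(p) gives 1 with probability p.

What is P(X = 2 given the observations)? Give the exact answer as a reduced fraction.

P(X = 2 | obs) = 44/81

Enumerate traces; 12 have nonzero weight after conditioning:
  (Z=0, X=3, Y=0) weight 1/264
  (Z=0, X=3, Y=1) weight 1/396
  (Z=0, X=3, Y=2) weight 1/198
  (Z=1, X=2, Y=0) weight 1/24
  (Z=1, X=2, Y=1) weight 1/36
  (Z=1, X=2, Y=2) weight 1/18
  (Z=2, X=1, Y=0) weight 1/96
  (Z=2, X=1, Y=1) weight 1/144
  (Z=3, X=0, Y=0) weight 1/48
  … 3 more
Group by X:
  weight(X=0) = 1/16
  weight(X=1) = 1/32
  weight(X=2) = 1/8
  weight(X=3) = 1/88
Total weight = 1/16 + 1/32 + 1/8 + 1/88 = 81/352
P(X=0 | obs) = 1/16 / 81/352 = 22/81
P(X=1 | obs) = 1/32 / 81/352 = 11/81
P(X=2 | obs) = 1/8 / 81/352 = 44/81
P(X=3 | obs) = 1/88 / 81/352 = 4/81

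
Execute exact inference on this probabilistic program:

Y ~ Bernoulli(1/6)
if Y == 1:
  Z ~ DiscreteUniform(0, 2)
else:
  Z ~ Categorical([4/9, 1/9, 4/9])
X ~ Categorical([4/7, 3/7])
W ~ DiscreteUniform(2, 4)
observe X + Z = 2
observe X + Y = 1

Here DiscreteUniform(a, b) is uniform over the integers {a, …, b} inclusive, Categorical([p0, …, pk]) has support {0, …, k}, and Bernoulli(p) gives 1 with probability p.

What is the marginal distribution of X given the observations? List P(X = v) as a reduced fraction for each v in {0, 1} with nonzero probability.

P(X=0) = 4/9, P(X=1) = 5/9

Enumerate traces; 6 have nonzero weight after conditioning:
  (Y=0, Z=1, X=1, W=2) weight 5/378
  (Y=0, Z=1, X=1, W=3) weight 5/378
  (Y=0, Z=1, X=1, W=4) weight 5/378
  (Y=1, Z=2, X=0, W=2) weight 2/189
  (Y=1, Z=2, X=0, W=3) weight 2/189
  (Y=1, Z=2, X=0, W=4) weight 2/189
Group by X:
  weight(X=0) = 2/63
  weight(X=1) = 5/126
Total weight = 2/63 + 5/126 = 1/14
P(X=0 | obs) = 2/63 / 1/14 = 4/9
P(X=1 | obs) = 5/126 / 1/14 = 5/9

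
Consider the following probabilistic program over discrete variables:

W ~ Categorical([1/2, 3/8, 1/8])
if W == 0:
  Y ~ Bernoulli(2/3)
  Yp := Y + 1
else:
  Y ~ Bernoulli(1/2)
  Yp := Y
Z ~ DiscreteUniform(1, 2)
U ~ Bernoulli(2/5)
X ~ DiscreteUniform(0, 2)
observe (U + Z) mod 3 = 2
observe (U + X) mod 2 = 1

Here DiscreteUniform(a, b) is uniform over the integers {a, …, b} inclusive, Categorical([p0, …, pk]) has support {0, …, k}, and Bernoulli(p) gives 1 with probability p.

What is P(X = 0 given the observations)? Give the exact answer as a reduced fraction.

P(X = 0 | obs) = 2/7

Enumerate traces; 18 have nonzero weight after conditioning:
  (W=0, Y=0, Z=1, U=1, X=0) weight 1/90
  (W=0, Y=0, Z=1, U=1, X=2) weight 1/90
  (W=0, Y=0, Z=2, U=0, X=1) weight 1/60
  (W=0, Y=1, Z=1, U=1, X=0) weight 1/45
  (W=0, Y=1, Z=1, U=1, X=2) weight 1/45
  (W=0, Y=1, Z=2, U=0, X=1) weight 1/30
  (W=1, Y=0, Z=1, U=1, X=0) weight 1/80
  (W=1, Y=0, Z=1, U=1, X=2) weight 1/80
  … 10 more
Group by X:
  weight(X=0) = 1/15
  weight(X=1) = 1/10
  weight(X=2) = 1/15
Total weight = 1/15 + 1/10 + 1/15 = 7/30
P(X=0 | obs) = 1/15 / 7/30 = 2/7
P(X=1 | obs) = 1/10 / 7/30 = 3/7
P(X=2 | obs) = 1/15 / 7/30 = 2/7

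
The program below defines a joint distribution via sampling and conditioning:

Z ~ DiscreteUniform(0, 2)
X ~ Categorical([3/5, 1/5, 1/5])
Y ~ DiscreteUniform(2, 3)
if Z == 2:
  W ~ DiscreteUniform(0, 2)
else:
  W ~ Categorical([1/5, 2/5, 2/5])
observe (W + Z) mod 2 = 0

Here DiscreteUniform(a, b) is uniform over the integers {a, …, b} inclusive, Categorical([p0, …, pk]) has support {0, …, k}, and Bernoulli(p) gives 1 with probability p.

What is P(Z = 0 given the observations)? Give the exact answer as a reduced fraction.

Enumerate traces; 30 have nonzero weight after conditioning:
  (Z=0, X=0, Y=2, W=0) weight 1/50
  (Z=0, X=0, Y=2, W=2) weight 1/25
  (Z=0, X=0, Y=3, W=0) weight 1/50
  (Z=0, X=0, Y=3, W=2) weight 1/25
  (Z=0, X=1, Y=2, W=0) weight 1/150
  (Z=0, X=1, Y=2, W=2) weight 1/75
  (Z=0, X=1, Y=3, W=0) weight 1/150
  (Z=0, X=1, Y=3, W=2) weight 1/75
  (Z=1, X=0, Y=2, W=1) weight 1/25
  (Z=2, X=0, Y=2, W=0) weight 1/30
  … 20 more
Group by Z:
  weight(Z=0) = 1/5
  weight(Z=1) = 2/15
  weight(Z=2) = 2/9
Total weight = 1/5 + 2/15 + 2/9 = 5/9
P(Z=0 | obs) = 1/5 / 5/9 = 9/25
P(Z=1 | obs) = 2/15 / 5/9 = 6/25
P(Z=2 | obs) = 2/9 / 5/9 = 2/5

P(Z = 0 | obs) = 9/25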